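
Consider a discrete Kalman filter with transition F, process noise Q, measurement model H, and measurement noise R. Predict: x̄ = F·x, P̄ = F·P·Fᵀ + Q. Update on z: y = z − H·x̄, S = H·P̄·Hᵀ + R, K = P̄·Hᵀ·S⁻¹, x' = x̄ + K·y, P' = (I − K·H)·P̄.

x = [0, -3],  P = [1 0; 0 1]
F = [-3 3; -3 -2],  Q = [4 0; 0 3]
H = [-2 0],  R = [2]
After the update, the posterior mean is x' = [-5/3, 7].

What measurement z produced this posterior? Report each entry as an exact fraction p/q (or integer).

x̄ = F·x = [-9, 6]
P̄ = F·P·Fᵀ + Q = [22 3; 3 16]
S = H·P̄·Hᵀ + R = [90]
K = P̄·Hᵀ·S⁻¹ = [-22/45; -1/15]
x' − x̄ = [22/3, 1] = K·y
y = (KᵀK)⁻¹·Kᵀ·(x' − x̄) = [-15]
z = y + H·x̄ = [-15] + [18] = [3]

z = [3]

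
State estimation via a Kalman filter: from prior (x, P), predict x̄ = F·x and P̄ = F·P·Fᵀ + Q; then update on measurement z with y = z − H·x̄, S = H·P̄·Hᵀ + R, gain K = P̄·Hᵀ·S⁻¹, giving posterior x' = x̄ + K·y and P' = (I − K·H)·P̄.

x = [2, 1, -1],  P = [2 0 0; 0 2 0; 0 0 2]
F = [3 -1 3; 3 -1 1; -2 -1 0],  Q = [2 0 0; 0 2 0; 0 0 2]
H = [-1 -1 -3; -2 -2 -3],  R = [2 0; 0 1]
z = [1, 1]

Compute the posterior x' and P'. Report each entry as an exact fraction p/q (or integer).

x' = [-2578/4849, 5456/4849, -9/13]
P' = [14284/4849 -7426/4849 -10/13; -7426/4849 14076/4849 -10/13; -10/13 -10/13 12/13]

x̄ = F·x = [2, 4, -5]
P̄ = F·P·Fᵀ + Q = [40 26 -10; 26 24 -10; -10 -10 12]
y = z − H·x̄ = [-8, -2]
S = H·P̄·Hᵀ + R = [106 160; 160 333]
K = P̄·Hᵀ·S⁻¹ = [2166/4849 -2526/4849; 2270/4849 -2110/4849; -8/13 4/13]
x' = x̄ + K·y = [-2578/4849, 5456/4849, -9/13]
P' = (I − K·H)·P̄ = [14284/4849 -7426/4849 -10/13; -7426/4849 14076/4849 -10/13; -10/13 -10/13 12/13]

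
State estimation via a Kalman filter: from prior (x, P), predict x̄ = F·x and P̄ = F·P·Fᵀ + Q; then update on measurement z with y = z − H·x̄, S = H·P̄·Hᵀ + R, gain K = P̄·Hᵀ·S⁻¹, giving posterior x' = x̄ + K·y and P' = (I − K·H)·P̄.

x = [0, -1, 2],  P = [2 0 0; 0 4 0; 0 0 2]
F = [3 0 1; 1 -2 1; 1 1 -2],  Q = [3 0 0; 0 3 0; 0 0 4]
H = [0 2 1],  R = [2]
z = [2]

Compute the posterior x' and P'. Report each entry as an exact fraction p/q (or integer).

x' = [7/4, 7/2, -179/36]
P' = [37/2 -1 5/2; -1 5 -9; 5/2 -9 323/18]

x̄ = F·x = [2, 4, -5]
P̄ = F·P·Fᵀ + Q = [23 8 2; 8 23 -10; 2 -10 18]
y = z − H·x̄ = [-1]
S = H·P̄·Hᵀ + R = [72]
K = P̄·Hᵀ·S⁻¹ = [1/4; 1/2; -1/36]
x' = x̄ + K·y = [7/4, 7/2, -179/36]
P' = (I − K·H)·P̄ = [37/2 -1 5/2; -1 5 -9; 5/2 -9 323/18]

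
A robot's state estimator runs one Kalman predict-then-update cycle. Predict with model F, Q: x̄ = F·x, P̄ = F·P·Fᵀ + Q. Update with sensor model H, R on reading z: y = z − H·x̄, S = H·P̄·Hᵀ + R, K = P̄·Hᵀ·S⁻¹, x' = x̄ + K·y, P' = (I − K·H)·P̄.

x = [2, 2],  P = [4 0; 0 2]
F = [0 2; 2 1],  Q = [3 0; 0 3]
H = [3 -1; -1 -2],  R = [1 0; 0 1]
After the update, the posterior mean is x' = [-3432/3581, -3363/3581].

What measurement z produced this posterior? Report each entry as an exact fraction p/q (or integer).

x̄ = F·x = [4, 6]
P̄ = F·P·Fᵀ + Q = [11 4; 4 21]
S = H·P̄·Hᵀ + R = [97 -11; -11 112]
K = P̄·Hᵀ·S⁻¹ = [1013/3581 -508/3581; -1514/10743 -4561/10743]
x' − x̄ = [-17756/3581, -24849/3581] = K·y
y = (KᵀK)⁻¹·Kᵀ·(x' − x̄) = [-8, 19]
z = y + H·x̄ = [-8, 19] + [6, -16] = [-2, 3]

z = [-2, 3]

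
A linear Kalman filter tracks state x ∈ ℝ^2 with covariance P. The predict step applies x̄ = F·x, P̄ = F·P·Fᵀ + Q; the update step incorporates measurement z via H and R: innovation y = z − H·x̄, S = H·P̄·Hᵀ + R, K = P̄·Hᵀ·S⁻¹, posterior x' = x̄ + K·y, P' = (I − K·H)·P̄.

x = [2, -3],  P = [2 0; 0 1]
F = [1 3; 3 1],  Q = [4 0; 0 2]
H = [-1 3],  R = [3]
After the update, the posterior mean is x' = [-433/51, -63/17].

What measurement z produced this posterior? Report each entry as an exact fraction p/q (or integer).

z = [-3]

x̄ = F·x = [-7, 3]
P̄ = F·P·Fᵀ + Q = [15 9; 9 21]
S = H·P̄·Hᵀ + R = [153]
K = P̄·Hᵀ·S⁻¹ = [4/51; 6/17]
x' − x̄ = [-76/51, -114/17] = K·y
y = (KᵀK)⁻¹·Kᵀ·(x' − x̄) = [-19]
z = y + H·x̄ = [-19] + [16] = [-3]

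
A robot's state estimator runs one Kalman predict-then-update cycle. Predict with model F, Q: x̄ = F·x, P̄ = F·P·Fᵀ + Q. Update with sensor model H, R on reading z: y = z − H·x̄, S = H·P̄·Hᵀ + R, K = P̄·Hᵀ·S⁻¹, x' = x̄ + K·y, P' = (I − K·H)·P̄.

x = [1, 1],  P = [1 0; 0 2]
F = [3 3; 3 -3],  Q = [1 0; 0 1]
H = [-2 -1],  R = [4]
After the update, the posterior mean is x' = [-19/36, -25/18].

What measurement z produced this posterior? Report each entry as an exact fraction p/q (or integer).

x̄ = F·x = [6, 0]
P̄ = F·P·Fᵀ + Q = [28 -9; -9 28]
S = H·P̄·Hᵀ + R = [108]
K = P̄·Hᵀ·S⁻¹ = [-47/108; -5/54]
x' − x̄ = [-235/36, -25/18] = K·y
y = (KᵀK)⁻¹·Kᵀ·(x' − x̄) = [15]
z = y + H·x̄ = [15] + [-12] = [3]

z = [3]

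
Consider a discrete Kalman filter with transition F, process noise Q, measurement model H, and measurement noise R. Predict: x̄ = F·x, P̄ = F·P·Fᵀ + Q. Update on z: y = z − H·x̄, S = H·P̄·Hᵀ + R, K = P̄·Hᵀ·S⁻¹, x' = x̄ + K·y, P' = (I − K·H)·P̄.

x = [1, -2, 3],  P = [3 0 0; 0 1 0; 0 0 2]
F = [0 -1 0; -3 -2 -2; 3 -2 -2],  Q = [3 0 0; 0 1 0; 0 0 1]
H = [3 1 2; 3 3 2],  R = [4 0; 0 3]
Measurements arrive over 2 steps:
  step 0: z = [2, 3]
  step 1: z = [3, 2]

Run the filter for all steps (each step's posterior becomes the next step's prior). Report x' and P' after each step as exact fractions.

step 0: x' = [35821/17644, 1035/4411, -70557/35288], P' = [21905/8822 -566/4411 -62049/17644; -566/4411 7256/4411 -6879/4411; -62049/17644 -6879/4411 255993/35288]
step 1: x' = [-54310857/65933860, -18359429/13186772, 130871147/32966930], P' = [135227221/32966930 -1173211/6593386 -97772991/16483465; -1173211/6593386 6919129/6593386 -2808897/3296693; -97772991/16483465 -2808897/3296693 167889387/16483465]

step 0: x̄ = F·x = [2, -5, 1]
step 0: P̄ = F·P·Fᵀ + Q = [4 2 2; 2 40 -15; 2 -15 40]
step 0: y = z − H·x̄ = [-1, 10]
step 0: S = H·P̄·Hᵀ + R = [216 244; 244 439]
step 0: K = P̄·Hᵀ·S⁻¹ = [1267/17644 45/4411; -2050/4411 2104/4411; 21165/35288 -2117/8822]
step 0: x' = x̄ + K·y = [35821/17644, 1035/4411, -70557/35288]
step 0: P' = (I − K·H)·P̄ = [21905/8822 -566/4411 -62049/17644; -566/4411 7256/4411 -6879/4411; -62049/17644 -6879/4411 255993/35288]
step 1: x̄ = F·x = [-1035/4411, -22593/8822, 42435/4411]
step 1: P̄ = F·P·Fᵀ + Q = [20489/4411 -944/4411 2452/4411; -944/4411 12033/4411 3416/4411; 2452/4411 3416/4411 397911/4411]
step 1: y = z − H·x̄ = [-114471/8822, -78107/8822]
step 1: S = H·P̄·Hᵀ + R = [1843146/4411 1857568/4411; 1857568/4411 1950999/4411]
step 1: K = P̄·Hᵀ·S⁻¹ = [2180911/32966930 -501411/16483465; -1959023/6593386 1000361/3296693; 7103829/16483465 108782/16483465]
step 1: x' = x̄ + K·y = [-54310857/65933860, -18359429/13186772, 130871147/32966930]
step 1: P' = (I − K·H)·P̄ = [135227221/32966930 -1173211/6593386 -97772991/16483465; -1173211/6593386 6919129/6593386 -2808897/3296693; -97772991/16483465 -2808897/3296693 167889387/16483465]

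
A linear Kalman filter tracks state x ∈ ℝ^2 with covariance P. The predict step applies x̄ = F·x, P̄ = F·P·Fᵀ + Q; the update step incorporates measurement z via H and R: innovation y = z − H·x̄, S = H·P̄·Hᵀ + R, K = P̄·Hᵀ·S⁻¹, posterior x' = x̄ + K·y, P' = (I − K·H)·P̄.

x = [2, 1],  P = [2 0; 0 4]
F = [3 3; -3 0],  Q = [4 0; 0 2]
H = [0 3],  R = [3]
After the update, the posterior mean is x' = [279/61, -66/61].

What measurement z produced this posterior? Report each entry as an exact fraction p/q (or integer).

x̄ = F·x = [9, -6]
P̄ = F·P·Fᵀ + Q = [58 -18; -18 20]
S = H·P̄·Hᵀ + R = [183]
K = P̄·Hᵀ·S⁻¹ = [-18/61; 20/61]
x' − x̄ = [-270/61, 300/61] = K·y
y = (KᵀK)⁻¹·Kᵀ·(x' − x̄) = [15]
z = y + H·x̄ = [15] + [-18] = [-3]

z = [-3]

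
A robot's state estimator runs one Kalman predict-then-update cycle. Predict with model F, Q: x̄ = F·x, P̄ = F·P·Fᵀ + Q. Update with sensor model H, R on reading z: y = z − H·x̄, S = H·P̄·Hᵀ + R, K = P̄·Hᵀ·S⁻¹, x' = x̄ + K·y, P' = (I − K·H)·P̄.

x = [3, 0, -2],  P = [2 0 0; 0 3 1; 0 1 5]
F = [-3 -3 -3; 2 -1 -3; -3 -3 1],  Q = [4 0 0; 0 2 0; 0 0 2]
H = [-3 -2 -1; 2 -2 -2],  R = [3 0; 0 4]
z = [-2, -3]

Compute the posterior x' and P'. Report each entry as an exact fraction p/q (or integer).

x̄ = F·x = [-3, 12, -11]
P̄ = F·P·Fᵀ + Q = [112 54 36; 54 64 -10; 36 -10 46]
y = z − H·x̄ = [2, 5]
S = H·P̄·Hᵀ + R = [2137 -132; -132 92]
K = P̄·Hᵀ·S⁻¹ = [-564/2635 451/2635; -1288/8959 -1848/8959; -3082/44795 -4422/44795]
x' = x̄ + K·y = [-6778/2635, 95692/8959, -521019/44795]
P' = (I − K·H)·P̄ = [268/155 -3126/527 19284/2635; -3126/527 212736/8959 -262182/8959; 19284/2635 -262182/8959 1647582/44795]

x' = [-6778/2635, 95692/8959, -521019/44795]
P' = [268/155 -3126/527 19284/2635; -3126/527 212736/8959 -262182/8959; 19284/2635 -262182/8959 1647582/44795]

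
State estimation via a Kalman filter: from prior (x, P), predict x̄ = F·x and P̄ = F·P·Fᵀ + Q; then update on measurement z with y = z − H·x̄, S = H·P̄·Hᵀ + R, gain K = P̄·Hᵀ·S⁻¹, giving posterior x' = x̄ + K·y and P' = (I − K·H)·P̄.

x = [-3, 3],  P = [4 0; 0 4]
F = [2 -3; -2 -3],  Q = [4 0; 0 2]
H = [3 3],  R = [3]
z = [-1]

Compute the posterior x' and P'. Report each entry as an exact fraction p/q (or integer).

x' = [-2737/451, 2569/451]
P' = [7928/451 -7852/451; -7852/451 7926/451]

x̄ = F·x = [-15, -3]
P̄ = F·P·Fᵀ + Q = [56 20; 20 54]
y = z − H·x̄ = [53]
S = H·P̄·Hᵀ + R = [1353]
K = P̄·Hᵀ·S⁻¹ = [76/451; 74/451]
x' = x̄ + K·y = [-2737/451, 2569/451]
P' = (I − K·H)·P̄ = [7928/451 -7852/451; -7852/451 7926/451]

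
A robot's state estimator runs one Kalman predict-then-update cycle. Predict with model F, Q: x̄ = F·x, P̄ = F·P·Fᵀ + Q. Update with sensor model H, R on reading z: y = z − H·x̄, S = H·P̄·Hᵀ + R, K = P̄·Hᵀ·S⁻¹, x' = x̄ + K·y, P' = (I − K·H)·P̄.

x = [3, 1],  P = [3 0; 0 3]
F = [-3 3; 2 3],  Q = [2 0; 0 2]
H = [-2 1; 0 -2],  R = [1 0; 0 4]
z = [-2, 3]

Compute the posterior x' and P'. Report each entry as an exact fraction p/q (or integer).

x̄ = F·x = [-6, 9]
P̄ = F·P·Fᵀ + Q = [56 9; 9 41]
y = z − H·x̄ = [-23, 21]
S = H·P̄·Hᵀ + R = [230 -46; -46 168]
K = P̄·Hᵀ·S⁻¹ = [-4533/9131 -193/794; 1/397 -387/794]
x' = x̄ + K·y = [249/794, -1027/794]
P' = (I − K·H)·P̄ = [4486/9131 193/397; 193/397 387/397]

x' = [249/794, -1027/794]
P' = [4486/9131 193/397; 193/397 387/397]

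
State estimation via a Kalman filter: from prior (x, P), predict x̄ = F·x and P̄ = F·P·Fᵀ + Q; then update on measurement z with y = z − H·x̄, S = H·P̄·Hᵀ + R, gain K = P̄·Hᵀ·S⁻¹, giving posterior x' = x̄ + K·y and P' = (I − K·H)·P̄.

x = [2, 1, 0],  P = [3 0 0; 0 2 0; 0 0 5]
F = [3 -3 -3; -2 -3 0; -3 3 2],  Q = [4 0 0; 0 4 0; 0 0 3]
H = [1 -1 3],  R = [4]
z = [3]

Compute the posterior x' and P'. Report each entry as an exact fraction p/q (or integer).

x' = [310/147, -1063/147, -104/49]
P' = [10475/294 -2227/147 -1717/98; -2227/147 4420/147 731/49; -1717/98 731/49 1117/98]

x̄ = F·x = [3, -7, -3]
P̄ = F·P·Fᵀ + Q = [94 0 -75; 0 34 0; -75 0 68]
y = z − H·x̄ = [2]
S = H·P̄·Hᵀ + R = [294]
K = P̄·Hᵀ·S⁻¹ = [-131/294; -17/147; 43/98]
x' = x̄ + K·y = [310/147, -1063/147, -104/49]
P' = (I − K·H)·P̄ = [10475/294 -2227/147 -1717/98; -2227/147 4420/147 731/49; -1717/98 731/49 1117/98]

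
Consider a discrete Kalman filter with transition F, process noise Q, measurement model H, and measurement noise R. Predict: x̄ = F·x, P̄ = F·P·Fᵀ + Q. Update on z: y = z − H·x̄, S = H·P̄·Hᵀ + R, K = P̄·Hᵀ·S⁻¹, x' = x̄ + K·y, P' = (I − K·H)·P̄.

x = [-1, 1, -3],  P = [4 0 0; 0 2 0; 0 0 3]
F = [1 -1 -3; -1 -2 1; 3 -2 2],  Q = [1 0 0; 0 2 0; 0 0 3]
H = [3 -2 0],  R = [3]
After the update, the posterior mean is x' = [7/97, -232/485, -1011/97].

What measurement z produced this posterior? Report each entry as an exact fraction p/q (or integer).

x̄ = F·x = [7, -4, -11]
P̄ = F·P·Fᵀ + Q = [34 -9 -2; -9 17 2; -2 2 59]
S = H·P̄·Hᵀ + R = [485]
K = P̄·Hᵀ·S⁻¹ = [24/97; -61/485; -2/97]
x' − x̄ = [-672/97, 1708/485, 56/97] = K·y
y = (KᵀK)⁻¹·Kᵀ·(x' − x̄) = [-28]
z = y + H·x̄ = [-28] + [29] = [1]

z = [1]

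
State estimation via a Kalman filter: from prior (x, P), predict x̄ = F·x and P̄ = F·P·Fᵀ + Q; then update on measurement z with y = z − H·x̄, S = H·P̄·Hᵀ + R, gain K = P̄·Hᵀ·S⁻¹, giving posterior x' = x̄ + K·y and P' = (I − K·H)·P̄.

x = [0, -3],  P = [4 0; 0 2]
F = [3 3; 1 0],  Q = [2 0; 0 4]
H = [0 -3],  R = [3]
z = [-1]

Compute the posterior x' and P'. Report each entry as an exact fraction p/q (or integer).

x̄ = F·x = [-9, 0]
P̄ = F·P·Fᵀ + Q = [56 12; 12 8]
y = z − H·x̄ = [-1]
S = H·P̄·Hᵀ + R = [75]
K = P̄·Hᵀ·S⁻¹ = [-12/25; -8/25]
x' = x̄ + K·y = [-213/25, 8/25]
P' = (I − K·H)·P̄ = [968/25 12/25; 12/25 8/25]

x' = [-213/25, 8/25]
P' = [968/25 12/25; 12/25 8/25]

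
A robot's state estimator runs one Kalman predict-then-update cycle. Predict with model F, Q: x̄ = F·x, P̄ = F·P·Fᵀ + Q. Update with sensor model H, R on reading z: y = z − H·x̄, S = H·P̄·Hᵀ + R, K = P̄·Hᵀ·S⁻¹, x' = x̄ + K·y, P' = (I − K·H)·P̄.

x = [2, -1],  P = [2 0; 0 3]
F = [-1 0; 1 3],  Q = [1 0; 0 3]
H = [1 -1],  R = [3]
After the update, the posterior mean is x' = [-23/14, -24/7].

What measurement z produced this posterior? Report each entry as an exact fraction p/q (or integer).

z = [2]

x̄ = F·x = [-2, -1]
P̄ = F·P·Fᵀ + Q = [3 -2; -2 32]
S = H·P̄·Hᵀ + R = [42]
K = P̄·Hᵀ·S⁻¹ = [5/42; -17/21]
x' − x̄ = [5/14, -17/7] = K·y
y = (KᵀK)⁻¹·Kᵀ·(x' − x̄) = [3]
z = y + H·x̄ = [3] + [-1] = [2]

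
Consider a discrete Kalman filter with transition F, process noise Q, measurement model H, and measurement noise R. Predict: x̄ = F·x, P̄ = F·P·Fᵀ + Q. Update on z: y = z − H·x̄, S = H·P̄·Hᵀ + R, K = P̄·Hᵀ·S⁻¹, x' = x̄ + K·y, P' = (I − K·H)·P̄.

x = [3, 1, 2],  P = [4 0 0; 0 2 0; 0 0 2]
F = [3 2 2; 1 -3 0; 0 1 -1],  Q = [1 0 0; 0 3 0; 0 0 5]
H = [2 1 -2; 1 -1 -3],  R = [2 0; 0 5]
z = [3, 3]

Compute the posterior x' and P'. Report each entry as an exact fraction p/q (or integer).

x' = [1615/347, -56317/18391, 28253/18391]
P' = [5300/347 -4136/347 3117/347; -4136/347 196854/18391 -126504/18391; 3117/347 -126504/18391 102060/18391]

x̄ = F·x = [15, 0, -1]
P̄ = F·P·Fᵀ + Q = [53 0 0; 0 25 -6; 0 -6 9]
y = z − H·x̄ = [-29, -15]
S = H·P̄·Hᵀ + R = [299 141; 141 128]
K = P̄·Hᵀ·S⁻¹ = [115/347 17/347; 5723/18391 -7310/18391; -111/18391 -2895/18391]
x' = x̄ + K·y = [1615/347, -56317/18391, 28253/18391]
P' = (I − K·H)·P̄ = [5300/347 -4136/347 3117/347; -4136/347 196854/18391 -126504/18391; 3117/347 -126504/18391 102060/18391]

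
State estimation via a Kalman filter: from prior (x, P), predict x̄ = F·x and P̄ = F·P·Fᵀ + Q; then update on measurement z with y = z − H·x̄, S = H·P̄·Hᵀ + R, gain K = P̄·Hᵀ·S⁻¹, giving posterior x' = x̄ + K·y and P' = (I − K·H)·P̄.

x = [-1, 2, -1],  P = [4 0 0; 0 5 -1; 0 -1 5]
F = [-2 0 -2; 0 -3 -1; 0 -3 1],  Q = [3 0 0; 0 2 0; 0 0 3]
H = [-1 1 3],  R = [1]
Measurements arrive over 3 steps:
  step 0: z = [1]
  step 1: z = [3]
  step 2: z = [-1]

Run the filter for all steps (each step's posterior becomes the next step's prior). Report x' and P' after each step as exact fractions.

step 0: x' = [1207/945, 11/35, 608/945], P' = [29966/945 638/35 4219/945; 638/35 638/35 2/35; 4219/945 2/35 1466/945]
step 1: x' = [-6884573/1890521, -2169955/1890521, 318464/1890521], P' = [268903602/1890521 107585994/1890521 53849091/1890521; 107585994/1890521 48322826/1890521 19922512/1890521; 53849091/1890521 19922512/1890521 11488290/1890521]
step 2: x' = [1405064445/688399259, -315171525/688399259, 345660536/688399259], P' = [295862499894/688399259 119582919458/688399259 58897729341/688399259; 119582919458/688399259 150743030302/2065197777 23216662616/688399259; 58897729341/688399259 23216662616/688399259 11981092410/688399259]

step 0: x̄ = F·x = [4, -5, -7]
step 0: P̄ = F·P·Fᵀ + Q = [39 4 -16; 4 46 40; -16 40 59]
step 0: y = z − H·x̄ = [31]
step 0: S = H·P̄·Hᵀ + R = [945]
step 0: K = P̄·Hᵀ·S⁻¹ = [-83/945; 6/35; 233/945]
step 0: x' = x̄ + K·y = [1207/945, 11/35, 608/945]
step 0: P' = (I − K·H)·P̄ = [29966/945 638/35 4219/945; 638/35 638/35 2/35; 4219/945 2/35 1466/945]
step 1: x̄ = F·x = [-242/63, -1499/945, -283/945]
step 1: P̄ = F·P·Fᵀ + Q = [3607/21 7670/63 6154/63; 7670/63 158714/945 153568/945; 6154/63 153568/945 159011/945]
step 1: y = z − H·x̄ = [1553/945]
step 1: S = H·P̄·Hᵀ + R = [1890521/945]
step 1: K = P̄·Hᵀ·S⁻¹ = [229665/1890521; 504368/1890521; 538291/1890521]
step 1: x' = x̄ + K·y = [-6884573/1890521, -2169955/1890521, 318464/1890521]
step 1: P' = (I − K·H)·P̄ = [268903602/1890521 107585994/1890521 53849091/1890521; 107585994/1890521 48322826/1890521 19922512/1890521; 53849091/1890521 19922512/1890521 11488290/1890521]
step 2: x̄ = F·x = [13132218/1890521, 6191401/1890521, 6828329/1890521]
step 2: P̄ = F·P·Fᵀ + Q = [1558031859/1890521 895725798/1890521 634376274/1890521; 895725798/1890521 569709838/1890521 423417144/1890521; 634376274/1890521 423417144/1890521 332530215/1890521]
step 2: y = z − H·x̄ = [-15434691/1890521]
step 2: S = H·P̄·Hᵀ + R = [2065197777/1890521]
step 2: K = P̄·Hᵀ·S⁻¹ = [413607587/688399259; 944235472/2065197777; 262210505/688399259]
step 2: x' = x̄ + K·y = [1405064445/688399259, -315171525/688399259, 345660536/688399259]
step 2: P' = (I − K·H)·P̄ = [295862499894/688399259 119582919458/688399259 58897729341/688399259; 119582919458/688399259 150743030302/2065197777 23216662616/688399259; 58897729341/688399259 23216662616/688399259 11981092410/688399259]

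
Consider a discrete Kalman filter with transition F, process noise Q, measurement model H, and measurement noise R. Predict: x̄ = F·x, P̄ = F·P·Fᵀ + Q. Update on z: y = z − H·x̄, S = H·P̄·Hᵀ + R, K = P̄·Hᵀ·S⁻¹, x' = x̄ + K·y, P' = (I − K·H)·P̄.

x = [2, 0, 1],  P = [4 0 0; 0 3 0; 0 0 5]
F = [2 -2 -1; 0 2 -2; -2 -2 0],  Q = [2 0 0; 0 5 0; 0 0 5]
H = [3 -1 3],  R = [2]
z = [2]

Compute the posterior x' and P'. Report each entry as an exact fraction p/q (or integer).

x̄ = F·x = [3, -2, -4]
P̄ = F·P·Fᵀ + Q = [35 -2 -4; -2 37 -12; -4 -12 33]
y = z − H·x̄ = [3]
S = H·P̄·Hᵀ + R = [663]
K = P̄·Hᵀ·S⁻¹ = [95/663; -79/663; 33/221]
x' = x̄ + K·y = [758/221, -521/221, -785/221]
P' = (I − K·H)·P̄ = [14180/663 6179/663 -4019/221; 6179/663 18290/663 -45/221; -4019/221 -45/221 4026/221]

x' = [758/221, -521/221, -785/221]
P' = [14180/663 6179/663 -4019/221; 6179/663 18290/663 -45/221; -4019/221 -45/221 4026/221]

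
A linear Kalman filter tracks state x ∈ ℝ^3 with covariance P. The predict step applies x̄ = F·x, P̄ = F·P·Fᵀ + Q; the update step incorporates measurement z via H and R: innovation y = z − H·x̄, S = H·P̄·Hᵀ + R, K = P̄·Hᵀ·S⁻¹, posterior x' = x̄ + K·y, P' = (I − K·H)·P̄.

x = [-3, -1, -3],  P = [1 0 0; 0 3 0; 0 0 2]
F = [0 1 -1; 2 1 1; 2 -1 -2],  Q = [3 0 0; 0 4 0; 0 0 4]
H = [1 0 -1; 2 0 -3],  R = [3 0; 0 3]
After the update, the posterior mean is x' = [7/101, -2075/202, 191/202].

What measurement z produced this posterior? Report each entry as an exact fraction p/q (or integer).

x̄ = F·x = [2, -10, 1]
P̄ = F·P·Fᵀ + Q = [8 1 1; 1 13 -3; 1 -3 19]
S = H·P̄·Hᵀ + R = [28 68; 68 194]
K = P̄·Hᵀ·S⁻¹ = [237/404 -14/101; 7/202 9/202; 31/101 -79/202]
x' − x̄ = [-195/101, -55/202, -11/202] = K·y
y = (KᵀK)⁻¹·Kᵀ·(x' − x̄) = [-4, -3]
z = y + H·x̄ = [-4, -3] + [1, 1] = [-3, -2]

z = [-3, -2]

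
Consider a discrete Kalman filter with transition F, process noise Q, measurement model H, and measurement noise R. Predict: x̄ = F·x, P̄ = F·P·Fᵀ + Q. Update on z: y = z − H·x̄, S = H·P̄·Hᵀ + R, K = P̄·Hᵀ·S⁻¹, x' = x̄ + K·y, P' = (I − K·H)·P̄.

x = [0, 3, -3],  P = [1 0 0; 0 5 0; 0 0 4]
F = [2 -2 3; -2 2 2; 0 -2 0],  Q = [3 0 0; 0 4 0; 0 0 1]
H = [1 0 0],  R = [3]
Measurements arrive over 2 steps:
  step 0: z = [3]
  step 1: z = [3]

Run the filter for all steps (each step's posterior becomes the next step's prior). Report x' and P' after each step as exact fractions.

step 0: x' = [24/11, 0, -6/11], P' = [63/22 0 10/11; 0 44 -20; 10/11 -20 493/33]
step 1: x' = [19092/6367, -35148/6367, 888/6367], P' = [19002/6367 -4608/6367 9768/6367; -4608/6367 959882/19101 -156576/6367; 9768/6367 -156576/6367 163183/6367]

step 0: x̄ = F·x = [-15, 0, -6]
step 0: P̄ = F·P·Fᵀ + Q = [63 0 20; 0 44 -20; 20 -20 21]
step 0: y = z − H·x̄ = [18]
step 0: S = H·P̄·Hᵀ + R = [66]
step 0: K = P̄·Hᵀ·S⁻¹ = [21/22; 0; 10/33]
step 0: x' = x̄ + K·y = [24/11, 0, -6/11]
step 0: P' = (I − K·H)·P̄ = [63/22 0 10/11; 0 44 -20; 10/11 -20 493/33]
step 1: x̄ = F·x = [30/11, -60/11, 0]
step 1: P̄ = F·P·Fᵀ + Q = [6334/11 -1536/11 296; -1536/11 2770/33 -96; 296 -96 177]
step 1: y = z − H·x̄ = [3/11]
step 1: S = H·P̄·Hᵀ + R = [6367/11]
step 1: K = P̄·Hᵀ·S⁻¹ = [6334/6367; -1536/6367; 3256/6367]
step 1: x' = x̄ + K·y = [19092/6367, -35148/6367, 888/6367]
step 1: P' = (I − K·H)·P̄ = [19002/6367 -4608/6367 9768/6367; -4608/6367 959882/19101 -156576/6367; 9768/6367 -156576/6367 163183/6367]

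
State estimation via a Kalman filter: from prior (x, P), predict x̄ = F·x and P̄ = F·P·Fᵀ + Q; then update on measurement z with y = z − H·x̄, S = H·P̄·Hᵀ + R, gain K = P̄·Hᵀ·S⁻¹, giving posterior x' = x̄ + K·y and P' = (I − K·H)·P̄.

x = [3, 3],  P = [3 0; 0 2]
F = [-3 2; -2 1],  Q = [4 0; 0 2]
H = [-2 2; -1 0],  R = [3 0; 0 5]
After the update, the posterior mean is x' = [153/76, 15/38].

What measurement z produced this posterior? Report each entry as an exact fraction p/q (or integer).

z = [-3, -3]

x̄ = F·x = [-3, -3]
P̄ = F·P·Fᵀ + Q = [39 22; 22 16]
S = H·P̄·Hᵀ + R = [47 34; 34 44]
K = P̄·Hᵀ·S⁻¹ = [-85/456 -677/912; 55/228 -313/456]
x' − x̄ = [381/76, 129/38] = K·y
y = (KᵀK)⁻¹·Kᵀ·(x' − x̄) = [-3, -6]
z = y + H·x̄ = [-3, -6] + [0, 3] = [-3, -3]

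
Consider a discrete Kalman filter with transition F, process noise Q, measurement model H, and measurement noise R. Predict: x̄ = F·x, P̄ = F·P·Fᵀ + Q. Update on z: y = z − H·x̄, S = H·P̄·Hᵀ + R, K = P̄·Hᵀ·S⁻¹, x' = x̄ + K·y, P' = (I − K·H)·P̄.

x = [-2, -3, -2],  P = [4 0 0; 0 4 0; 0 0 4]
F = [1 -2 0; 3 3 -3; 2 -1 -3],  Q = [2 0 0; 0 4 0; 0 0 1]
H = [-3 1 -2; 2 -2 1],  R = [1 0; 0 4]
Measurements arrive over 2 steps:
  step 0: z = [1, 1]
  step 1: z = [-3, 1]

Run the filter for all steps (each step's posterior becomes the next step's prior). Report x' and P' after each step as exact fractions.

step 0: x̄ = F·x = [4, -9, 5]
step 0: P̄ = F·P·Fᵀ + Q = [22 -12 16; -12 112 48; 16 48 57]
step 0: y = z − H·x̄ = [32, -30]
step 0: S = H·P̄·Hᵀ + R = [611 -438; -438 565]
step 0: K = P̄·Hᵀ·S⁻¹ = [-25358/153371 3144/153371; -58220/153371 -99424/153371; -67476/153371 -54209/153371]
step 0: x' = x̄ + K·y = [-292292/153371, -260659/153371, 233893/153371]
step 0: P' = (I − K·H)·P̄ = [320686/153371 106964/153371 -414868/153371; 106964/153371 320192/153371 28760/153371; -414868/153371 28760/153371 670420/153371]
step 1: x̄ = F·x = [229026/153371, -2360532/153371, -1025604/153371]
step 1: P̄ = F·P·Fᵀ + Q = [1480340/153371 137178/153371 2164100/153371; 137178/153371 21290462/153371 13368672/153371; 2164100/153371 13368672/153371 12513207/153371]
step 1: y = z − H·x̄ = [536289/153371, -4000141/153371]
step 1: S = H·P̄·Hᵀ + R = [56491165/153371 -23697294/153371; -23697294/153371 58294187/153371]
step 1: K = P̄·Hᵀ·S⁻¹ = [-26097754/183608737 452823972/17810047489; -69050368/183608737 -11563881464/17810047489; -86882436/183608737 -6449328043/17810047489]
step 1: x' = x̄ + K·y = [5933313180/17810047489, 4068350092/17810047489, 19642164389/17810047489]
step 1: P' = (I − K·H)·P̄ = [15105054416/17810047489 4671314926/17810047489 -19056183092/17810047489; 4671314926/17810047489 34626750778/17810047489 13655345848/17810047489; -19056183092/17810047489 13655345848/17810047489 39625745708/17810047489]

step 0: x' = [-292292/153371, -260659/153371, 233893/153371], P' = [320686/153371 106964/153371 -414868/153371; 106964/153371 320192/153371 28760/153371; -414868/153371 28760/153371 670420/153371]
step 1: x' = [5933313180/17810047489, 4068350092/17810047489, 19642164389/17810047489], P' = [15105054416/17810047489 4671314926/17810047489 -19056183092/17810047489; 4671314926/17810047489 34626750778/17810047489 13655345848/17810047489; -19056183092/17810047489 13655345848/17810047489 39625745708/17810047489]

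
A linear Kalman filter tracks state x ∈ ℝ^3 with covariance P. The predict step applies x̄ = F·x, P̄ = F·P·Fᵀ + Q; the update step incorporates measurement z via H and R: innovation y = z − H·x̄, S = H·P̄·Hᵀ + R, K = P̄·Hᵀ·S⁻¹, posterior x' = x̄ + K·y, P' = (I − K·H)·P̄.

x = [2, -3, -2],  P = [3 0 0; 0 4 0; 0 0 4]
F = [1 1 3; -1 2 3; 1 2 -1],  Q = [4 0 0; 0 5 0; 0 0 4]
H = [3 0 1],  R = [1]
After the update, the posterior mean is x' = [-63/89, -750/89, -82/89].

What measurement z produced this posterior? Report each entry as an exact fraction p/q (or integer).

x̄ = F·x = [-7, -14, -2]
P̄ = F·P·Fᵀ + Q = [47 41 -1; 41 60 1; -1 1 27]
S = H·P̄·Hᵀ + R = [445]
K = P̄·Hᵀ·S⁻¹ = [28/89; 124/445; 24/445]
x' − x̄ = [560/89, 496/89, 96/89] = K·y
y = (KᵀK)⁻¹·Kᵀ·(x' − x̄) = [20]
z = y + H·x̄ = [20] + [-23] = [-3]

z = [-3]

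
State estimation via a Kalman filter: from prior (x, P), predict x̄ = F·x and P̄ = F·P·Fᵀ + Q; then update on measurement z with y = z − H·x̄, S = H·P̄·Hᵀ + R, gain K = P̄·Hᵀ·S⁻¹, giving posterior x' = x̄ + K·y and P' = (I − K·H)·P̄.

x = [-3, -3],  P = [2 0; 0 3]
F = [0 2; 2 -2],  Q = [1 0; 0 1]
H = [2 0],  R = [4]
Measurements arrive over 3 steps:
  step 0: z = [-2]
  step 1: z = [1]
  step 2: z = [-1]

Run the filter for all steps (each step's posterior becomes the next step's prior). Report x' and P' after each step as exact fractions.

step 0: x' = [-19/14, -30/7], P' = [13/14 -6/7; -6/7 75/7]
step 1: x' = [187/628, -550/157], P' = [307/314 -162/157; -162/157 1047/157]
step 2: x' = [-6545/9004, 2759/4502], P' = [4345/4502 -2418/2251; -2418/2251 15201/2251]

step 0: x̄ = F·x = [-6, 0]
step 0: P̄ = F·P·Fᵀ + Q = [13 -12; -12 21]
step 0: y = z − H·x̄ = [10]
step 0: S = H·P̄·Hᵀ + R = [56]
step 0: K = P̄·Hᵀ·S⁻¹ = [13/28; -3/7]
step 0: x' = x̄ + K·y = [-19/14, -30/7]
step 0: P' = (I − K·H)·P̄ = [13/14 -6/7; -6/7 75/7]
step 1: x̄ = F·x = [-60/7, 41/7]
step 1: P̄ = F·P·Fᵀ + Q = [307/7 -324/7; -324/7 381/7]
step 1: y = z − H·x̄ = [127/7]
step 1: S = H·P̄·Hᵀ + R = [1256/7]
step 1: K = P̄·Hᵀ·S⁻¹ = [307/628; -81/157]
step 1: x' = x̄ + K·y = [187/628, -550/157]
step 1: P' = (I − K·H)·P̄ = [307/314 -162/157; -162/157 1047/157]
step 2: x̄ = F·x = [-1100/157, 2387/314]
step 2: P̄ = F·P·Fᵀ + Q = [4345/157 -4836/157; -4836/157 6255/157]
step 2: y = z − H·x̄ = [2043/157]
step 2: S = H·P̄·Hᵀ + R = [18008/157]
step 2: K = P̄·Hᵀ·S⁻¹ = [4345/9004; -1209/2251]
step 2: x' = x̄ + K·y = [-6545/9004, 2759/4502]
step 2: P' = (I − K·H)·P̄ = [4345/4502 -2418/2251; -2418/2251 15201/2251]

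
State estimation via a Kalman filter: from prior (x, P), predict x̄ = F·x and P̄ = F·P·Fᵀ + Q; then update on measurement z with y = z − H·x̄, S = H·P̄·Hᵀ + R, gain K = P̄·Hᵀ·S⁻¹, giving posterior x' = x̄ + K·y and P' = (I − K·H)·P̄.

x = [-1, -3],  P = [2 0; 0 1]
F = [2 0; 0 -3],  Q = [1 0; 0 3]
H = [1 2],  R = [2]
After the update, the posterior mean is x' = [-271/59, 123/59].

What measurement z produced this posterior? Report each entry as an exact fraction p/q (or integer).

z = [-1]

x̄ = F·x = [-2, 9]
P̄ = F·P·Fᵀ + Q = [9 0; 0 12]
S = H·P̄·Hᵀ + R = [59]
K = P̄·Hᵀ·S⁻¹ = [9/59; 24/59]
x' − x̄ = [-153/59, -408/59] = K·y
y = (KᵀK)⁻¹·Kᵀ·(x' − x̄) = [-17]
z = y + H·x̄ = [-17] + [16] = [-1]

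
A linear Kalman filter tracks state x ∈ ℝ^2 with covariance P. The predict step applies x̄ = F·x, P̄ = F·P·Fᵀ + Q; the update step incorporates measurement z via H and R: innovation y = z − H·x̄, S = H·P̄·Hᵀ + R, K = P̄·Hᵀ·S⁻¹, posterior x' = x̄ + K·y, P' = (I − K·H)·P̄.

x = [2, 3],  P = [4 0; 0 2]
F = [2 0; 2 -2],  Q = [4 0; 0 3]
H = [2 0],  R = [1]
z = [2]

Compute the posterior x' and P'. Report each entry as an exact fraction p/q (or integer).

x' = [28/27, -118/27]
P' = [20/81 16/81; 16/81 1163/81]

x̄ = F·x = [4, -2]
P̄ = F·P·Fᵀ + Q = [20 16; 16 27]
y = z − H·x̄ = [-6]
S = H·P̄·Hᵀ + R = [81]
K = P̄·Hᵀ·S⁻¹ = [40/81; 32/81]
x' = x̄ + K·y = [28/27, -118/27]
P' = (I − K·H)·P̄ = [20/81 16/81; 16/81 1163/81]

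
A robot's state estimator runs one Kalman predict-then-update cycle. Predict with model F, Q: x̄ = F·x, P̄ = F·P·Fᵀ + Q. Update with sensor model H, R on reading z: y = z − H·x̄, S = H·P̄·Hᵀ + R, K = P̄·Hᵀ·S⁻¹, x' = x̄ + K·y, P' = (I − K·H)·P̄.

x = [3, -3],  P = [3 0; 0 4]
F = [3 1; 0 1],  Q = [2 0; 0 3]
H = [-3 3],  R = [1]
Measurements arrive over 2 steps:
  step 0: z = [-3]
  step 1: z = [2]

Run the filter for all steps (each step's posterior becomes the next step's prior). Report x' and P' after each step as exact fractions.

step 0: x̄ = F·x = [6, -3]
step 0: P̄ = F·P·Fᵀ + Q = [33 4; 4 7]
step 0: y = z − H·x̄ = [24]
step 0: S = H·P̄·Hᵀ + R = [289]
step 0: K = P̄·Hᵀ·S⁻¹ = [-87/289; 9/289]
step 0: x' = x̄ + K·y = [-354/289, -651/289]
step 0: P' = (I − K·H)·P̄ = [1968/289 1939/289; 1939/289 1942/289]
step 1: x̄ = F·x = [-1713/289, -651/289]
step 1: P̄ = F·P·Fᵀ + Q = [31866/289 7759/289; 7759/289 2809/289]
step 1: y = z − H·x̄ = [-2608/289]
step 1: S = H·P̄·Hᵀ + R = [172702/289]
step 1: K = P̄·Hᵀ·S⁻¹ = [-72321/172702; -7425/86351]
step 1: x' = x̄ + K·y = [-185511/86351, -127509/86351]
step 1: P' = (I − K·H)·P̄ = [944619/172702 460256/86351; 460256/86351 457781/86351]

step 0: x' = [-354/289, -651/289], P' = [1968/289 1939/289; 1939/289 1942/289]
step 1: x' = [-185511/86351, -127509/86351], P' = [944619/172702 460256/86351; 460256/86351 457781/86351]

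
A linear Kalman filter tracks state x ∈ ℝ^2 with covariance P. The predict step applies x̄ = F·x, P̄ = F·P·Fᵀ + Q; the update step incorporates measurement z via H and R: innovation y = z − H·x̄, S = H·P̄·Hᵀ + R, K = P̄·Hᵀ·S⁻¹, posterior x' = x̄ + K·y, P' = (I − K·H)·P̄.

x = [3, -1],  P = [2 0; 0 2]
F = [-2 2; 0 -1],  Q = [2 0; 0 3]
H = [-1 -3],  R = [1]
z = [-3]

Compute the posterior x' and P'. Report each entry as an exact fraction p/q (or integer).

x' = [-34/5, 16/5]
P' = [171/10 -113/20; -113/20 79/40]

x̄ = F·x = [-8, 1]
P̄ = F·P·Fᵀ + Q = [18 -4; -4 5]
y = z − H·x̄ = [-8]
S = H·P̄·Hᵀ + R = [40]
K = P̄·Hᵀ·S⁻¹ = [-3/20; -11/40]
x' = x̄ + K·y = [-34/5, 16/5]
P' = (I − K·H)·P̄ = [171/10 -113/20; -113/20 79/40]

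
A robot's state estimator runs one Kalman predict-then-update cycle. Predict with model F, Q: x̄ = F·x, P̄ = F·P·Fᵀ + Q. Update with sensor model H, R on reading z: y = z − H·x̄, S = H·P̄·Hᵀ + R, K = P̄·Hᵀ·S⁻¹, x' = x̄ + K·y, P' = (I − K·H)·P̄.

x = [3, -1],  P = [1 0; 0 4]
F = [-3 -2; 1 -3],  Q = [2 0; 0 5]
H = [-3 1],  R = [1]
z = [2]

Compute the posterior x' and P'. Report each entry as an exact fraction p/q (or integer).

x' = [19/8, 297/32]
P' = [9/2 105/8; 105/8 6279/160]

x̄ = F·x = [-7, 6]
P̄ = F·P·Fᵀ + Q = [27 21; 21 42]
y = z − H·x̄ = [-25]
S = H·P̄·Hᵀ + R = [160]
K = P̄·Hᵀ·S⁻¹ = [-3/8; -21/160]
x' = x̄ + K·y = [19/8, 297/32]
P' = (I − K·H)·P̄ = [9/2 105/8; 105/8 6279/160]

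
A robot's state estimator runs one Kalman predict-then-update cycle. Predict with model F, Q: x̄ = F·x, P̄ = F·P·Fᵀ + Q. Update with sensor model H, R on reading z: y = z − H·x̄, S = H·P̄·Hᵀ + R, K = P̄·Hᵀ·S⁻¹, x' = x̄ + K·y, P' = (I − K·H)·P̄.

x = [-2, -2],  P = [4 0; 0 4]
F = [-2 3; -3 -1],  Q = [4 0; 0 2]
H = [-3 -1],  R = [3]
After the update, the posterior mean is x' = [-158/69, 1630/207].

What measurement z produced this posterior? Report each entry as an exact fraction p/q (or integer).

z = [-1]

x̄ = F·x = [-2, 8]
P̄ = F·P·Fᵀ + Q = [56 12; 12 42]
S = H·P̄·Hᵀ + R = [621]
K = P̄·Hᵀ·S⁻¹ = [-20/69; -26/207]
x' − x̄ = [-20/69, -26/207] = K·y
y = (KᵀK)⁻¹·Kᵀ·(x' − x̄) = [1]
z = y + H·x̄ = [1] + [-2] = [-1]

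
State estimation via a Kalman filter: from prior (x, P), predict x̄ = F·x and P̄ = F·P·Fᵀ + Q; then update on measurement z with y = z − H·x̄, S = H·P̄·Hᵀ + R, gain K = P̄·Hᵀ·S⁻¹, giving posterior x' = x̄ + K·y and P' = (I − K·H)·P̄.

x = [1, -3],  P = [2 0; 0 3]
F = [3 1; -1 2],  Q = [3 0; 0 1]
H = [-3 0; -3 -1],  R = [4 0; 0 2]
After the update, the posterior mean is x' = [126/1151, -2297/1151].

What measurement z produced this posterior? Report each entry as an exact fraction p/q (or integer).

z = [1, 1]

x̄ = F·x = [0, -7]
P̄ = F·P·Fᵀ + Q = [24 0; 0 15]
S = H·P̄·Hᵀ + R = [220 216; 216 233]
K = P̄·Hᵀ·S⁻¹ = [-306/1151 -72/1151; 810/1151 -825/1151]
x' − x̄ = [126/1151, 5760/1151] = K·y
y = (KᵀK)⁻¹·Kᵀ·(x' − x̄) = [1, -6]
z = y + H·x̄ = [1, -6] + [0, 7] = [1, 1]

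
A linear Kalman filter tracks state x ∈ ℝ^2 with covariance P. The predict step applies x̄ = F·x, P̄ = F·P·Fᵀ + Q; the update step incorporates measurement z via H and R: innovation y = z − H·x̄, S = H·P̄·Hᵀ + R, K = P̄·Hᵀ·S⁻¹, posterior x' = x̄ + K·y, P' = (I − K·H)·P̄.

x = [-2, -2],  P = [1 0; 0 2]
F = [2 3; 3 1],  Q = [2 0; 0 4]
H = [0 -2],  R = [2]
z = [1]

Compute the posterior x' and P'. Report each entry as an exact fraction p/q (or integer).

x̄ = F·x = [-10, -8]
P̄ = F·P·Fᵀ + Q = [24 12; 12 15]
y = z − H·x̄ = [-15]
S = H·P̄·Hᵀ + R = [62]
K = P̄·Hᵀ·S⁻¹ = [-12/31; -15/31]
x' = x̄ + K·y = [-130/31, -23/31]
P' = (I − K·H)·P̄ = [456/31 12/31; 12/31 15/31]

x' = [-130/31, -23/31]
P' = [456/31 12/31; 12/31 15/31]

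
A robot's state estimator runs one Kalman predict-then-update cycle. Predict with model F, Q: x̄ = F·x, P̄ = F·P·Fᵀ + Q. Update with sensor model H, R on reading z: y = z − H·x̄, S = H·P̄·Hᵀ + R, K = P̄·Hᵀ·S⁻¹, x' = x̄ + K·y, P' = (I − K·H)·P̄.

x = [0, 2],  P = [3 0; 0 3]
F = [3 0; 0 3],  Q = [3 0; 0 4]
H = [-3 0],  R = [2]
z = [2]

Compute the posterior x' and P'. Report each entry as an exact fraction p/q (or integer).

x' = [-45/68, 6]
P' = [15/68 0; 0 31]

x̄ = F·x = [0, 6]
P̄ = F·P·Fᵀ + Q = [30 0; 0 31]
y = z − H·x̄ = [2]
S = H·P̄·Hᵀ + R = [272]
K = P̄·Hᵀ·S⁻¹ = [-45/136; 0]
x' = x̄ + K·y = [-45/68, 6]
P' = (I − K·H)·P̄ = [15/68 0; 0 31]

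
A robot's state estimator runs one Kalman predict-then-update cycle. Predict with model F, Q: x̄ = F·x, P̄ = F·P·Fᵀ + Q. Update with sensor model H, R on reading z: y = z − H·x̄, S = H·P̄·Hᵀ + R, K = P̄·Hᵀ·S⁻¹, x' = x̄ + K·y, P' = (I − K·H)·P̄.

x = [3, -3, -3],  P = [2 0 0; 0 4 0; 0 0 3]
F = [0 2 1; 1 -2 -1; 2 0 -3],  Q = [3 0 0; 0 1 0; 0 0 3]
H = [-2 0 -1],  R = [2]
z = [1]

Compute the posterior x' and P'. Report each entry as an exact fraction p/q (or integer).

x̄ = F·x = [-9, 12, 15]
P̄ = F·P·Fᵀ + Q = [22 -19 -9; -19 22 13; -9 13 38]
y = z − H·x̄ = [-2]
S = H·P̄·Hᵀ + R = [92]
K = P̄·Hᵀ·S⁻¹ = [-35/92; 25/92; -5/23]
x' = x̄ + K·y = [-379/46, 527/46, 355/23]
P' = (I − K·H)·P̄ = [799/92 -873/92 -382/23; -873/92 1399/92 424/23; -382/23 424/23 774/23]

x' = [-379/46, 527/46, 355/23]
P' = [799/92 -873/92 -382/23; -873/92 1399/92 424/23; -382/23 424/23 774/23]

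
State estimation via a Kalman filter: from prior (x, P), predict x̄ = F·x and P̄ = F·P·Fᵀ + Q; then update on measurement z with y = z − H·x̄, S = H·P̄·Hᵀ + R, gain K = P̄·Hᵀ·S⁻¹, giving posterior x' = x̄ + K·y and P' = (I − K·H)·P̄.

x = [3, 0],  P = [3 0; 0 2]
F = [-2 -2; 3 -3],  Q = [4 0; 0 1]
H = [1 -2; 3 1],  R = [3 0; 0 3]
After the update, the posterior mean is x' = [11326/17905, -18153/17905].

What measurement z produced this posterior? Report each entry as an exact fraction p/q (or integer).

z = [3, 1]

x̄ = F·x = [-6, 9]
P̄ = F·P·Fᵀ + Q = [24 -6; -6 46]
S = H·P̄·Hᵀ + R = [235 10; 10 229]
K = P̄·Hᵀ·S⁻¹ = [2528/17905 1010/3581; -7574/17905 504/3581]
x' − x̄ = [118756/17905, -179298/17905] = K·y
y = (KᵀK)⁻¹·Kᵀ·(x' − x̄) = [27, 10]
z = y + H·x̄ = [27, 10] + [-24, -9] = [3, 1]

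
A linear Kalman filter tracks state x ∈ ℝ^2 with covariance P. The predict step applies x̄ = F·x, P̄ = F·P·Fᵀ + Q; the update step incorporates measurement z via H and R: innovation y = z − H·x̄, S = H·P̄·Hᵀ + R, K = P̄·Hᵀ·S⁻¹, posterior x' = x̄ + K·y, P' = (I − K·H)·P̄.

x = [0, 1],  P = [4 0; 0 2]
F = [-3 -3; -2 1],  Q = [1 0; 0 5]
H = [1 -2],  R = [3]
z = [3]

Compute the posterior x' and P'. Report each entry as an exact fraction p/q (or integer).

x' = [-41/39, -73/39]
P' = [3929/78 968/39; 968/39 505/39]

x̄ = F·x = [-3, 1]
P̄ = F·P·Fᵀ + Q = [55 18; 18 23]
y = z − H·x̄ = [8]
S = H·P̄·Hᵀ + R = [78]
K = P̄·Hᵀ·S⁻¹ = [19/78; -14/39]
x' = x̄ + K·y = [-41/39, -73/39]
P' = (I − K·H)·P̄ = [3929/78 968/39; 968/39 505/39]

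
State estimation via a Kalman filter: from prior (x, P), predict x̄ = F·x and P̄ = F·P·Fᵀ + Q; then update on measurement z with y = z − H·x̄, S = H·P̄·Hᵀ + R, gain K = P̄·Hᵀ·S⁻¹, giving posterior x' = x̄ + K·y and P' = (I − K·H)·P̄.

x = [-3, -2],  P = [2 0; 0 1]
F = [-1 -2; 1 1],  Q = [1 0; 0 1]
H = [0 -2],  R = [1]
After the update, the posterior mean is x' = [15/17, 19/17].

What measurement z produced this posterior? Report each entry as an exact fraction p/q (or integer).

z = [-3]

x̄ = F·x = [7, -5]
P̄ = F·P·Fᵀ + Q = [7 -4; -4 4]
S = H·P̄·Hᵀ + R = [17]
K = P̄·Hᵀ·S⁻¹ = [8/17; -8/17]
x' − x̄ = [-104/17, 104/17] = K·y
y = (KᵀK)⁻¹·Kᵀ·(x' − x̄) = [-13]
z = y + H·x̄ = [-13] + [10] = [-3]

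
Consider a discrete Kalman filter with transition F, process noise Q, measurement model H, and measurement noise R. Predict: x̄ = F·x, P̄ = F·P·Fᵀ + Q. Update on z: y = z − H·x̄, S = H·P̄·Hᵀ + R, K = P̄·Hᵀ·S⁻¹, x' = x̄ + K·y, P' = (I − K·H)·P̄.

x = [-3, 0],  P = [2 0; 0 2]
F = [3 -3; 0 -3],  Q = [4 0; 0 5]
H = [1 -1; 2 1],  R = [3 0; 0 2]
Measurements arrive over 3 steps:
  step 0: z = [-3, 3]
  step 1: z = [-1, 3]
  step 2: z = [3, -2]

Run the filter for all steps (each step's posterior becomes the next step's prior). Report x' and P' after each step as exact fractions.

step 0: x' = [-329/2063, 6583/2063], P' = [3220/6189 -2276/6189; -2276/6189 8482/6189]
step 1: x' = [4676384/5598225, 1028959/1119645], P' = [2759114/5598225 -347996/1119645; -347996/1119645 279290/223929]
step 2: x' = [201401453/658767513, -12082236802/4611372591], P' = [108165252/219589171 -68283828/219589171; -68283828/219589171 1916674866/1537124197]

step 0: x̄ = F·x = [-9, 0]
step 0: P̄ = F·P·Fᵀ + Q = [40 18; 18 23]
step 0: y = z − H·x̄ = [6, 21]
step 0: S = H·P̄·Hᵀ + R = [30 39; 39 257]
step 0: K = P̄·Hᵀ·S⁻¹ = [1832/6189 694/2063; -3586/6189 655/2063]
step 0: x' = x̄ + K·y = [-329/2063, 6583/2063]
step 0: P' = (I − K·H)·P̄ = [3220/6189 -2276/6189; -2276/6189 8482/6189]
step 1: x̄ = F·x = [-20736/2063, -19749/2063]
step 1: P̄ = F·P·Fᵀ + Q = [57014/2063 32274/2063; 32274/2063 35761/2063]
step 1: y = z − H·x̄ = [-1076/2063, 67410/2063]
step 1: S = H·P̄·Hᵀ + R = [34416/2063 45993/2063; 45993/2063 397039/2063]
step 1: K = P̄·Hᵀ·S⁻¹ = [1499698/5598225 629708/1866075; -581482/1119645 116743/373215]
step 1: x' = x̄ + K·y = [4676384/5598225, 1028959/1119645]
step 1: P' = (I − K·H)·P̄ = [2759114/5598225 -347996/1119645; -347996/1119645 279290/223929]
step 2: x̄ = F·x = [-156137/622025, -1028959/373215]
step 2: P̄ = F·P·Fᵀ + Q = [15709424/622025 1744446/124405; 1744446/124405 403695/24881]
step 2: y = z − H·x̄ = [921841/1866075, 2349467/1866075]
step 2: S = H·P̄·Hᵀ + R = [10223414/622025 12604243/622025; 12604243/622025 109063041/622025]
step 2: K = P̄·Hᵀ·S⁻¹ = [58816360/219589171 74023338/219589171; -798220554/1537124197 480350637/1537124197]
step 2: x' = x̄ + K·y = [201401453/658767513, -12082236802/4611372591]
step 2: P' = (I − K·H)·P̄ = [108165252/219589171 -68283828/219589171; -68283828/219589171 1916674866/1537124197]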